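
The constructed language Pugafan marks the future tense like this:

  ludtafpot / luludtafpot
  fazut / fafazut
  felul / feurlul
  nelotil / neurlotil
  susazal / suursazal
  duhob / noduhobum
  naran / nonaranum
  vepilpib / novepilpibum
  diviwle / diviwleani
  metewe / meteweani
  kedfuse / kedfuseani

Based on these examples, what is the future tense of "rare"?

fazut and felul both have last vowel 'u' yet inflect differently (fafazut, feurlul), so the last vowel is not what conditions the rule; the final letter is.
"rare" ends in -e. The stems ending in -e (diviwle → diviwleani, metewe → meteweani, kedfuse → kedfuseani) add -ani.
The other patterns: stems ending in -t repeat the first consonant+vowel as a prefix; stems ending in -l insert -ur- after the first vowel; stems ending in -b or -n add no- … -um around the stem.
So rare → rareani.

rareani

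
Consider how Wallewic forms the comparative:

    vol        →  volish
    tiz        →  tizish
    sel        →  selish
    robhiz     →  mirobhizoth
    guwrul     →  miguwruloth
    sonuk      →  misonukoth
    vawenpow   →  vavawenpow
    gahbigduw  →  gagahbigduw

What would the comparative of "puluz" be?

tiz and robhiz both end in -z yet inflect differently (tizish, mirobhizoth), so the final letter is not what conditions the rule; the number of vowels is.
"puluz" has 2 vowels. The stems with 2 vowels (robhiz → mirobhizoth, guwrul → miguwruloth, sonuk → misonukoth) add mi- … -oth around the stem.
The other patterns: stems with 1 vowel add -ish; stems with 3 vowels repeat the first consonant+vowel as a prefix.
So puluz → mipuluzoth.

mipuluzoth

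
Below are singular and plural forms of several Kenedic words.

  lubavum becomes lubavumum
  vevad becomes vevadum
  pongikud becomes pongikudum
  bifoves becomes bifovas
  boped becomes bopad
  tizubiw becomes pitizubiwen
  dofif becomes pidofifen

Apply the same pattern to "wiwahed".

wiwahad

"wiwahed" has last vowel 'e'. The stems whose last vowel is 'e' (bifoves → bifovas, boped → bopad) change the last vowel to 'a'.
So wiwahed → wiwahad.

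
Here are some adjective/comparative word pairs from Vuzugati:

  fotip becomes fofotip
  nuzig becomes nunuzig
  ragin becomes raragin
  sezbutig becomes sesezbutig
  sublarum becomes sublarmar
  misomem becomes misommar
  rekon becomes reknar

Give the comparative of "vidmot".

ragin and rekon both end in -n yet inflect differently (raragin, reknar), so the final letter is not what conditions the rule; the last vowel is.
"vidmot" has last vowel 'o'. The one such stem in the data (rekon → reknar) deletes the last vowel and adds -ar (as do sublarum, misomem), so the same rule applies.
The other pattern: stems whose last vowel is 'i' repeat the first consonant+vowel as a prefix.
So vidmot → vidmtar.

vidmtar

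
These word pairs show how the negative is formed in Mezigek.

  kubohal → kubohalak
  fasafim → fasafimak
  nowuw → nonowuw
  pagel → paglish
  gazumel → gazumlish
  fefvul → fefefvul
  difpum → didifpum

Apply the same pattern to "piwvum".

pipiwvum

pagel and fefvul both end in -l yet inflect differently (paglish, fefefvul), so the final letter is not what conditions the rule; the last vowel is.
"piwvum" has last vowel 'u'. The stems whose last vowel is 'u' (fefvul → fefefvul, nowuw → nonowuw, difpum → didifpum) repeat the first consonant+vowel as a prefix.
So piwvum → pipiwvum.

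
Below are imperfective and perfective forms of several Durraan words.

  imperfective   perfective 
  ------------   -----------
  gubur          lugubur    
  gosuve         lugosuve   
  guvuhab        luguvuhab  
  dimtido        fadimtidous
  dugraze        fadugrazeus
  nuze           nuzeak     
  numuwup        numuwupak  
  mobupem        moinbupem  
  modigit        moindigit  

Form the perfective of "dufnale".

gosuve and dugraze both end in -e yet inflect differently (lugosuve, fadugrazeus), so the final letter is not what conditions the rule; the first letter is.
"dufnale" begins with d-. The stems beginning with d- (dimtido → fadimtidous, dugraze → fadugrazeus) add fa- … -us around the stem.
So dufnale → fadufnaleus.

fadufnaleus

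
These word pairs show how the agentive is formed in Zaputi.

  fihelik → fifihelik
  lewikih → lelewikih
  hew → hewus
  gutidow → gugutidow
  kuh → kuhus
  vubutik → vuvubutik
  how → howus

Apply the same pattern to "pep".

kuh and lewikih both end in -h yet inflect differently (kuhus, lelewikih), so the final letter is not what conditions the rule; the number of vowels is.
"pep" has 1 vowel. The stems with 1 vowel (how → howus, hew → hewus, kuh → kuhus) add -us.
The other pattern: stems with 3 vowels repeat the first consonant+vowel as a prefix.
So pep → pepus.

pepus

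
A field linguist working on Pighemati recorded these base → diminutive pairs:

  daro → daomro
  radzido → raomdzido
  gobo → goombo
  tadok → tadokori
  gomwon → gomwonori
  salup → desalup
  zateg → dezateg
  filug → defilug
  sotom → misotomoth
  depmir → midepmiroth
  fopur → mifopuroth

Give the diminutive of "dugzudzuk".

dugzudzukori

daro and tadok both have last vowel 'o' yet inflect differently (daomro, tadokori), so the last vowel is not what conditions the rule; the final letter is.
"dugzudzuk" ends in -k. The one such stem in the data (tadok → tadokori) adds -ori, so the same rule applies.
The other patterns: stems ending in -o insert -om- after the first vowel; stems ending in -g or -p add the prefix de-; stems ending in -m or -r add mi- … -oth around the stem.
So dugzudzuk → dugzudzukori.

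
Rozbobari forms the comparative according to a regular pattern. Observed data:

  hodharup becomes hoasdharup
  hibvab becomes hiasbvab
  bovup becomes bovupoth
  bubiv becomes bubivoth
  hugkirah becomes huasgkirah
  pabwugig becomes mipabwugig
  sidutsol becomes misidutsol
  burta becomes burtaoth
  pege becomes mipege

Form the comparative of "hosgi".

hoassgi

hodharup and bovup both end in -p yet inflect differently (hoasdharup, bovupoth), so the final letter is not what conditions the rule; the first letter is.
"hosgi" begins with h-. The stems beginning with h- (hugkirah → huasgkirah, hodharup → hoasdharup, hibvab → hiasbvab) insert -as- after the first vowel.
So hosgi → hoassgi.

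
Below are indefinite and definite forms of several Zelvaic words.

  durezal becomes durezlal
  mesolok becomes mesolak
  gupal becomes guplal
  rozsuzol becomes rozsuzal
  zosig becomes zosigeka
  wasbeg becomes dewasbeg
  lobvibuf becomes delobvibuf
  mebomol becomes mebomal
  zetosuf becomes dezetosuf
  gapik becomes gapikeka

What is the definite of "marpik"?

"marpik" has last vowel 'i'. The stems whose last vowel is 'i' (gapik → gapikeka, zosig → zosigeka) add -eka.
The other patterns: stems whose last vowel is 'a' delete the last vowel and add -al; stems whose last vowel is 'e' or 'u' add the prefix de-; stems whose last vowel is 'o' change the last vowel to 'a'.
So marpik → marpikeka.

marpikeka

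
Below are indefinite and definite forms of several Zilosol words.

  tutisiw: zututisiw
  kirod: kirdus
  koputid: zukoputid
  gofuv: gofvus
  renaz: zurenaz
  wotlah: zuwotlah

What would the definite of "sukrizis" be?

koputid and kirod both end in -d yet inflect differently (zukoputid, kirdus), so the final letter is not what conditions the rule; the last vowel is.
"sukrizis" has last vowel 'i'. The stems whose last vowel is 'i' (koputid → zukoputid, tutisiw → zututisiw) add the prefix zu-.
The other pattern: stems whose last vowel is 'o' or 'u' delete the last vowel and add -us.
So sukrizis → zusukrizis.

zusukrizis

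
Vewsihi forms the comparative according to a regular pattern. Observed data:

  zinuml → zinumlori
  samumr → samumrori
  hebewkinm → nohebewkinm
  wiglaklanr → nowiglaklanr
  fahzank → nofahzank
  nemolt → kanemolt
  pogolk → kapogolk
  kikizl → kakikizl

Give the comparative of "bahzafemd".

samumr and wiglaklanr both end in -r yet inflect differently (samumrori, nowiglaklanr), so the final letter is not what conditions the rule; the second-to-last letter is.
"bahzafemd" has second-to-last letter 'm'. The stems whose second-to-last letter is 'm' (zinuml → zinumlori, samumr → samumrori) add -ori.
The other patterns: stems whose second-to-last letter is 'n' add the prefix no-; stems whose second-to-last letter is 'l' or 'z' add the prefix ka-.
So bahzafemd → bahzafemdori.

bahzafemdori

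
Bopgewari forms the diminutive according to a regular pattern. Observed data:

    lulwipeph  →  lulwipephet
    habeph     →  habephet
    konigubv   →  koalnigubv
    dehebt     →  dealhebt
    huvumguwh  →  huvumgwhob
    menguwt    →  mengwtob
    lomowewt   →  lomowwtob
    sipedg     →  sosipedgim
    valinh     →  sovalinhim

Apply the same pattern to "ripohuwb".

ripohwbob

lulwipeph and huvumguwh both end in -h yet inflect differently (lulwipephet, huvumgwhob), so the final letter is not what conditions the rule; the second-to-last letter is.
"ripohuwb" has second-to-last letter 'w'. The stems whose second-to-last letter is 'w' (huvumguwh → huvumgwhob, menguwt → mengwtob, lomowewt → lomowwtob) delete the last vowel and add -ob.
So ripohuwb → ripohwbob.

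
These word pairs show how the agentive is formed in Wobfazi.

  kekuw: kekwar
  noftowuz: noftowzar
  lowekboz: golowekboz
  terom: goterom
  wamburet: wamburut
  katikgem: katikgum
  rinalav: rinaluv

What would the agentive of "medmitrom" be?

"medmitrom" has last vowel 'o'. The stems whose last vowel is 'o' (lowekboz → golowekboz, terom → goterom) add the prefix go-.
The other patterns: stems whose last vowel is 'u' delete the last vowel and add -ar; stems whose last vowel is 'a' or 'e' change the last vowel to 'u'.
So medmitrom → gomedmitrom.

gomedmitrom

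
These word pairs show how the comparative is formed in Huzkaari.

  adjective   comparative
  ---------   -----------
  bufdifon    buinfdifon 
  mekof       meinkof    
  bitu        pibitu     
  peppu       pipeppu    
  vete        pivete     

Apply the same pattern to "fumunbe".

bitu and bufdifon both begin with b- yet inflect differently (pibitu, buinfdifon), so the first letter is not what conditions the rule; whether the stem ends in a vowel or a consonant is.
"fumunbe" ends in a vowel. The stems ending in a vowel (vete → pivete, bitu → pibitu, peppu → pipeppu) add the prefix pi-.
The other pattern: stems ending in a consonant insert -in- after the first vowel.
So fumunbe → pifumunbe.

pifumunbe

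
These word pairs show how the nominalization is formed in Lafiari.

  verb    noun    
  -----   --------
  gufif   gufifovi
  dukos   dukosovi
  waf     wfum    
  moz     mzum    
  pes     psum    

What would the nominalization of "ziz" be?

zzum

"ziz" has 1 vowel. The stems with 1 vowel (waf → wfum, moz → mzum, pes → psum) delete the last vowel and add -um.
The other pattern: stems with 2 vowels add -ovi.
So ziz → zzum.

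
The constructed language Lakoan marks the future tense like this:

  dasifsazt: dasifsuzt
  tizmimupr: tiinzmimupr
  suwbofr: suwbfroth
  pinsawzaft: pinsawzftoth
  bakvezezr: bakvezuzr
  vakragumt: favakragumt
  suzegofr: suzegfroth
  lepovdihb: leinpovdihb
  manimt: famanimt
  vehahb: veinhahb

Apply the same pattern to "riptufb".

riptfboth

pinsawzaft and manimt both end in -t yet inflect differently (pinsawzftoth, famanimt), so the final letter is not what conditions the rule; the second-to-last letter is.
"riptufb" has second-to-last letter 'f'. The stems whose second-to-last letter is 'f' (suzegofr → suzegfroth, pinsawzaft → pinsawzftoth, suwbofr → suwbfroth) delete the last vowel and add -oth.
The other patterns: stems whose second-to-last letter is 'm' add the prefix fa-; stems whose second-to-last letter is 'z' change the last vowel to 'u'; stems whose second-to-last letter is 'h' or 'p' insert -in- after the first vowel.
So riptufb → riptfboth.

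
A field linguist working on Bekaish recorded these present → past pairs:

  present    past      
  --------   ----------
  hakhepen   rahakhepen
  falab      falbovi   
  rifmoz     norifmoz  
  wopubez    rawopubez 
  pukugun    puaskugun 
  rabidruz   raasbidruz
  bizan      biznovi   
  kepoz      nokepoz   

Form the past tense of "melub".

measlub

kepoz and wopubez both end in -z yet inflect differently (nokepoz, rawopubez), so the final letter is not what conditions the rule; the last vowel is.
"melub" has last vowel 'u'. The stems whose last vowel is 'u' (pukugun → puaskugun, rabidruz → raasbidruz) insert -as- after the first vowel.
So melub → measlub.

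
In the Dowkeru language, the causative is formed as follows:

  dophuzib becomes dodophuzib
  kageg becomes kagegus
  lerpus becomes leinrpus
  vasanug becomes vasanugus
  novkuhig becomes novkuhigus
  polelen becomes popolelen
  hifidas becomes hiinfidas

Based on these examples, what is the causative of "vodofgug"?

vodofgugus

lerpus and vasanug both have last vowel 'u' yet inflect differently (leinrpus, vasanugus), so the last vowel is not what conditions the rule; the final letter is.
"vodofgug" ends in -g. The stems ending in -g (vasanug → vasanugus, novkuhig → novkuhigus, kageg → kagegus) add -us.
The other patterns: stems ending in -s insert -in- after the first vowel; stems ending in -b or -n repeat the first consonant+vowel as a prefix.
So vodofgug → vodofgugus.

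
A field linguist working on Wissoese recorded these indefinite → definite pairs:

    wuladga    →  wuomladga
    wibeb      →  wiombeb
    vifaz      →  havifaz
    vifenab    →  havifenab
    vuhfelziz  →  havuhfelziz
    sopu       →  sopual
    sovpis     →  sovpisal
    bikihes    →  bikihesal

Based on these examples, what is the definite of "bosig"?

bosigal

wibeb and vifenab both end in -b yet inflect differently (wiombeb, havifenab), so the final letter is not what conditions the rule; the first letter is.
"bosig" begins with b-. The one such stem in the data (bikihes → bikihesal) adds -al, so the same rule applies.
So bosig → bosigal.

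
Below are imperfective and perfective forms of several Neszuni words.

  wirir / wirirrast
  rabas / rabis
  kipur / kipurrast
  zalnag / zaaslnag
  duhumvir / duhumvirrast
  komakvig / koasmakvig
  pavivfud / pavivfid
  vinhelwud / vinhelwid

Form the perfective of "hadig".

haasdig

"hadig" ends in -g. The stems ending in -g (zalnag → zaaslnag, komakvig → koasmakvig) insert -as- after the first vowel.
The other patterns: stems ending in -r double the final consonant and add -ast; stems ending in -d or -s change the last vowel to 'i'.
So hadig → haasdig.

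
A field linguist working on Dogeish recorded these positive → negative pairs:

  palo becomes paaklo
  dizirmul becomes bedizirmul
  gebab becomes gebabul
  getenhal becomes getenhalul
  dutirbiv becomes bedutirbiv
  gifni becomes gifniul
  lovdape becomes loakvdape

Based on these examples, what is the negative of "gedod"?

"gedod" begins with g-. The stems beginning with g- (gifni → gifniul, gebab → gebabul, getenhal → getenhalul) add -ul.
The other patterns: stems beginning with d- add the prefix be-; stems beginning with l- or p- insert -ak- after the first vowel.
So gedod → gedodul.

gedodul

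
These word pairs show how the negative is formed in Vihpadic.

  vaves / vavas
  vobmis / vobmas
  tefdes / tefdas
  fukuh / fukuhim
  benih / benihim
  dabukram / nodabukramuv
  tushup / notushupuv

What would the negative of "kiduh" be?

kiduhim

"kiduh" ends in -h. The stems ending in -h (fukuh → fukuhim, benih → benihim) add -im.
The other patterns: stems ending in -s change the last vowel to 'a'; stems ending in -m or -p add no- … -uv around the stem.
So kiduh → kiduhim.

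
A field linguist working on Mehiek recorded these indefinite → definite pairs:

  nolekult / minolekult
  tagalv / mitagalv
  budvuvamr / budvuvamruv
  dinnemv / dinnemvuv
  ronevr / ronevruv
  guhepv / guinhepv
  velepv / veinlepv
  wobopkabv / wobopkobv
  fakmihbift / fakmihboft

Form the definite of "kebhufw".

tagalv and dinnemv both end in -v yet inflect differently (mitagalv, dinnemvuv), so the final letter is not what conditions the rule; the second-to-last letter is.
"kebhufw" has second-to-last letter 'f'. The one such stem in the data (fakmihbift → fakmihboft) changes the last vowel to 'o' (as does wobopkabv), so the same rule applies.
The other patterns: stems whose second-to-last letter is 'l' add the prefix mi-; stems whose second-to-last letter is 'm' or 'v' add -uv; stems whose second-to-last letter is 'p' insert -in- after the first vowel.
So kebhufw → kebhofw.

kebhofw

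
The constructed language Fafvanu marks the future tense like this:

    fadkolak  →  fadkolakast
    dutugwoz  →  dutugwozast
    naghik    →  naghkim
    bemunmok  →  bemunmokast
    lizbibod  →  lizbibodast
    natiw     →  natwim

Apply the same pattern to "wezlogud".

wezlogudast

fadkolak and naghik both end in -k yet inflect differently (fadkolakast, naghkim), so the final letter is not what conditions the rule; the number of vowels is.
"wezlogud" has 3 vowels. The stems with 3 vowels (lizbibod → lizbibodast, fadkolak → fadkolakast, dutugwoz → dutugwozast) add -ast.
The other pattern: stems with 2 vowels delete the last vowel and add -im.
So wezlogud → wezlogudast.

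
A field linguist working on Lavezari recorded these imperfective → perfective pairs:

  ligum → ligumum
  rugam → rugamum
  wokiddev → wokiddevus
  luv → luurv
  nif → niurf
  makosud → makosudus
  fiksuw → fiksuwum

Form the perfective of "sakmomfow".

"sakmomfow" has 3 vowels. The stems with 3 vowels (wokiddev → wokiddevus, makosud → makosudus) add -us.
The other patterns: stems with 1 vowel insert -ur- after the first vowel; stems with 2 vowels add -um.
So sakmomfow → sakmomfowus.

sakmomfowus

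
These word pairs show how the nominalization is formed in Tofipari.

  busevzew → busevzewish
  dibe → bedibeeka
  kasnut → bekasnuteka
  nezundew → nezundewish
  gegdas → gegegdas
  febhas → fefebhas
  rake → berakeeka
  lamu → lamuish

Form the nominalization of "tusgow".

tusgowish

"tusgow" ends in -w. The stems ending in -w (busevzew → busevzewish, nezundew → nezundewish) add -ish.
So tusgow → tusgowish.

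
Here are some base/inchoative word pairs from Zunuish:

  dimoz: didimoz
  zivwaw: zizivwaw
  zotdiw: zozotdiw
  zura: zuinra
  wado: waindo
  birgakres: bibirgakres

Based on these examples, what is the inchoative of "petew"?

pepetew

wado and dimoz both have last vowel 'o' yet inflect differently (waindo, didimoz), so the last vowel is not what conditions the rule; whether the stem ends in a vowel or a consonant is.
"petew" ends in a consonant. The stems ending in a consonant (dimoz → didimoz, zivwaw → zizivwaw, birgakres → bibirgakres) repeat the first consonant+vowel as a prefix.
So petew → pepetew.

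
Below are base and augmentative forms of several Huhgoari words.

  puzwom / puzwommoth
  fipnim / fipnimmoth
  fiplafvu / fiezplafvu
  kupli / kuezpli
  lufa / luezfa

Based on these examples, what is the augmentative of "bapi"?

"bapi" ends in a vowel. The stems ending in a vowel (fiplafvu → fiezplafvu, lufa → luezfa, kupli → kuezpli) insert -ez- after the first vowel.
So bapi → baezpi.

baezpi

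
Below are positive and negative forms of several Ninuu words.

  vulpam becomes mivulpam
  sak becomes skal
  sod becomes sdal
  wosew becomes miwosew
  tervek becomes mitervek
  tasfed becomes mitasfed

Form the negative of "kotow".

mikotow

tervek and sak both end in -k yet inflect differently (mitervek, skal), so the final letter is not what conditions the rule; the number of vowels is.
"kotow" has 2 vowels. The stems with 2 vowels (tervek → mitervek, vulpam → mivulpam, wosew → miwosew) add the prefix mi-.
The other pattern: stems with 1 vowel delete the last vowel and add -al.
So kotow → mikotow.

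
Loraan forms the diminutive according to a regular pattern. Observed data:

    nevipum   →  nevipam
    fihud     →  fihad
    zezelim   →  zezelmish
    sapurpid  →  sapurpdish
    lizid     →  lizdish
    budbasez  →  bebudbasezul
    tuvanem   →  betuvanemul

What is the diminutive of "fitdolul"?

"fitdolul" has last vowel 'u'. The stems whose last vowel is 'u' (nevipum → nevipam, fihud → fihad) change the last vowel to 'a'.
So fitdolul → fitdolal.

fitdolal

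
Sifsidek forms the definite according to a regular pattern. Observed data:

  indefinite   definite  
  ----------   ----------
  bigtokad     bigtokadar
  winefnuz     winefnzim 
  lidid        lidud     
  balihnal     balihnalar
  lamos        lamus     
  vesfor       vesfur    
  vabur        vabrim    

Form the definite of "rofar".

rofarar

bigtokad and lidid both end in -d yet inflect differently (bigtokadar, lidud), so the final letter is not what conditions the rule; the last vowel is.
"rofar" has last vowel 'a'. The stems whose last vowel is 'a' (bigtokad → bigtokadar, balihnal → balihnalar) add -ar.
The other patterns: stems whose last vowel is 'u' delete the last vowel and add -im; stems whose last vowel is 'i' or 'o' change the last vowel to 'u'.
So rofar → rofarar.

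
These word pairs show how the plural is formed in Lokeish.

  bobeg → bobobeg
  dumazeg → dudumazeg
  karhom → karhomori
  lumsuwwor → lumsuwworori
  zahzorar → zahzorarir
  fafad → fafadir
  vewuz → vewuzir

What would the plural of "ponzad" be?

ponzadir

"ponzad" has last vowel 'a'. The stems whose last vowel is 'a' (zahzorar → zahzorarir, fafad → fafadir) add -ir.
The other patterns: stems whose last vowel is 'e' repeat the first consonant+vowel as a prefix; stems whose last vowel is 'o' add -ori.
So ponzad → ponzadir.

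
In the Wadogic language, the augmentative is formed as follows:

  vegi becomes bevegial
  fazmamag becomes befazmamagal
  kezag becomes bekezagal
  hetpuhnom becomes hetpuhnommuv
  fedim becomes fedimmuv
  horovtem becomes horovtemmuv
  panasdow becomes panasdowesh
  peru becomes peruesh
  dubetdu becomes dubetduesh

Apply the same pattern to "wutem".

"wutem" ends in -m. The stems ending in -m (hetpuhnom → hetpuhnommuv, fedim → fedimmuv, horovtem → horovtemmuv) double the final consonant and add -uv.
So wutem → wutemmuv.

wutemmuv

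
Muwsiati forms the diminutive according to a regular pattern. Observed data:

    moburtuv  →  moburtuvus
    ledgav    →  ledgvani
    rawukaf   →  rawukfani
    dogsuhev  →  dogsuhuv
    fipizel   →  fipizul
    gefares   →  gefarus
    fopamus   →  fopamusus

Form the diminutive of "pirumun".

"pirumun" has last vowel 'u'. The stems whose last vowel is 'u' (fopamus → fopamusus, moburtuv → moburtuvus) add -us.
So pirumun → pirumunus.

pirumunus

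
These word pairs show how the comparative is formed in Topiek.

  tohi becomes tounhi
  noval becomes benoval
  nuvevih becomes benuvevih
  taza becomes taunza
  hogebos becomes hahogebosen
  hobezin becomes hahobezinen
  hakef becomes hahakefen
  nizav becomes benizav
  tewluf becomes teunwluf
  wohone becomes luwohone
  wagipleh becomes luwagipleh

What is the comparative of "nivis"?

nuvevih and wagipleh both end in -h yet inflect differently (benuvevih, luwagipleh), so the final letter is not what conditions the rule; the first letter is.
"nivis" begins with n-. The stems beginning with n- (nuvevih → benuvevih, noval → benoval, nizav → benizav) add the prefix be-.
So nivis → benivis.

benivis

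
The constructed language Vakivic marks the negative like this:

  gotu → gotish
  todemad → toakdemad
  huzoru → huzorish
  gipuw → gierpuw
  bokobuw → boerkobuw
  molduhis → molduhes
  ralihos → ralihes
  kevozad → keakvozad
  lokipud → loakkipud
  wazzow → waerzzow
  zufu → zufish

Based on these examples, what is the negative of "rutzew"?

bokobuw and gotu both have last vowel 'u' yet inflect differently (boerkobuw, gotish), so the last vowel is not what conditions the rule; the final letter is.
"rutzew" ends in -w. The stems ending in -w (bokobuw → boerkobuw, gipuw → gierpuw, wazzow → waerzzow) insert -er- after the first vowel.
So rutzew → ruertzew.

ruertzew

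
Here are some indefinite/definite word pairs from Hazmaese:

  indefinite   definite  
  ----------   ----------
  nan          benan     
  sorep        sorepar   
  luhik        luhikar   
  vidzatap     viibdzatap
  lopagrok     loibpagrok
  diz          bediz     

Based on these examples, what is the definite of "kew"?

sorep and vidzatap both end in -p yet inflect differently (sorepar, viibdzatap), so the final letter is not what conditions the rule; the number of vowels is.
"kew" has 1 vowel. The stems with 1 vowel (nan → benan, diz → bediz) add the prefix be-.
The other patterns: stems with 2 vowels add -ar; stems with 3 vowels insert -ib- after the first vowel.
So kew → bekew.

bekew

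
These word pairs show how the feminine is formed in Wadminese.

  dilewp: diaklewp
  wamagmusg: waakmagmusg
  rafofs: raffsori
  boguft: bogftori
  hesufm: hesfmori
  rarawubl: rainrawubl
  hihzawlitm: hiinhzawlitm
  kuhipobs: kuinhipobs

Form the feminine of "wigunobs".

hesufm and hihzawlitm both end in -m yet inflect differently (hesfmori, hiinhzawlitm), so the final letter is not what conditions the rule; the second-to-last letter is.
"wigunobs" has second-to-last letter 'b'. The stems whose second-to-last letter is 'b' (rarawubl → rainrawubl, kuhipobs → kuinhipobs) insert -in- after the first vowel.
So wigunobs → wiingunobs.

wiingunobs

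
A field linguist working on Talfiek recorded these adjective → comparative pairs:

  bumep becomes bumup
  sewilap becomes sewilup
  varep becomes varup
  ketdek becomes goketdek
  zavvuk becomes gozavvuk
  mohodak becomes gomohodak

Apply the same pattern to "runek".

gorunek

bumep and ketdek both have last vowel 'e' yet inflect differently (bumup, goketdek), so the last vowel is not what conditions the rule; the final letter is.
"runek" ends in -k. The stems ending in -k (ketdek → goketdek, zavvuk → gozavvuk, mohodak → gomohodak) add the prefix go-.
The other pattern: stems ending in -p change the last vowel to 'u'.
So runek → gorunek.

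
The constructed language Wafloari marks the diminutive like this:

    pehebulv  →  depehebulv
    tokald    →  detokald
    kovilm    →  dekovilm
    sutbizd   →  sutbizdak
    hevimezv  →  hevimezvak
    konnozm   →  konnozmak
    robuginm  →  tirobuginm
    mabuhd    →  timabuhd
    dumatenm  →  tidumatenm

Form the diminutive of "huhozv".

tokald and sutbizd both end in -d yet inflect differently (detokald, sutbizdak), so the final letter is not what conditions the rule; the second-to-last letter is.
"huhozv" has second-to-last letter 'z'. The stems whose second-to-last letter is 'z' (sutbizd → sutbizdak, hevimezv → hevimezvak, konnozm → konnozmak) add -ak.
So huhozv → huhozvak.

huhozvak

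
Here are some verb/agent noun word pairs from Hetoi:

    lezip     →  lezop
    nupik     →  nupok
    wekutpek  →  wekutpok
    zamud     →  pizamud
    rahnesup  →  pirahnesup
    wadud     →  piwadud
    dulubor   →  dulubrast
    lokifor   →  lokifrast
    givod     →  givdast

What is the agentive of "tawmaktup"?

pitawmaktup

lezip and rahnesup both end in -p yet inflect differently (lezop, pirahnesup), so the final letter is not what conditions the rule; the last vowel is.
"tawmaktup" has last vowel 'u'. The stems whose last vowel is 'u' (zamud → pizamud, rahnesup → pirahnesup, wadud → piwadud) add the prefix pi-.
So tawmaktup → pitawmaktup.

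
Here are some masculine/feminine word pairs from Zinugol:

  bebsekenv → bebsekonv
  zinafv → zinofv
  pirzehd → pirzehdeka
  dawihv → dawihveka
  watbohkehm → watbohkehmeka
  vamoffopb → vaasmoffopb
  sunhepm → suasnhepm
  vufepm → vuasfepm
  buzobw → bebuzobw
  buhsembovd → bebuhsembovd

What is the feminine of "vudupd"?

bebsekenv and dawihv both end in -v yet inflect differently (bebsekonv, dawihveka), so the final letter is not what conditions the rule; the second-to-last letter is.
"vudupd" has second-to-last letter 'p'. The stems whose second-to-last letter is 'p' (vamoffopb → vaasmoffopb, sunhepm → suasnhepm, vufepm → vuasfepm) insert -as- after the first vowel.
So vudupd → vuasdupd.

vuasdupd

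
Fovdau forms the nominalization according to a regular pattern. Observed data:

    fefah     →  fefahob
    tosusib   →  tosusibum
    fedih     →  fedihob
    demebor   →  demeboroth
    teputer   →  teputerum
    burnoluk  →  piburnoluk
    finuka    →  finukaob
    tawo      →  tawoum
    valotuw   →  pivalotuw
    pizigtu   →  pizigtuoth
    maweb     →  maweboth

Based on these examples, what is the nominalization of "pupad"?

pupadoth

"pupad" begins with p-. The one such stem in the data (pizigtu → pizigtuoth) adds -oth, so the same rule applies.
The other patterns: stems beginning with b- or v- add the prefix pi-; stems beginning with t- add -um; stems beginning with f- add -ob.
So pupad → pupadoth.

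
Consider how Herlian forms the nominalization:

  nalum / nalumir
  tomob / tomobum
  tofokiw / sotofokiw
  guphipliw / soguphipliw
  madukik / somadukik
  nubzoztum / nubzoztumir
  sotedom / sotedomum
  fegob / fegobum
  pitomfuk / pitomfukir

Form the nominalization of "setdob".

"setdob" has last vowel 'o'. The stems whose last vowel is 'o' (fegob → fegobum, sotedom → sotedomum, tomob → tomobum) add -um.
So setdob → setdobum.

setdobum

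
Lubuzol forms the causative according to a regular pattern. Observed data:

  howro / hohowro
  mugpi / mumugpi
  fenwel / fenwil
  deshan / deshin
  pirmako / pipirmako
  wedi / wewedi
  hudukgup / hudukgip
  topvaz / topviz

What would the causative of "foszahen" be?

hudukgup and howro both begin with h- yet inflect differently (hudukgip, hohowro), so the first letter is not what conditions the rule; whether the stem ends in a vowel or a consonant is.
"foszahen" ends in a consonant. The stems ending in a consonant (hudukgup → hudukgip, deshan → deshin, fenwel → fenwil) change the last vowel to 'i'.
The other pattern: stems ending in a vowel repeat the first consonant+vowel as a prefix.
So foszahen → foszahin.

foszahin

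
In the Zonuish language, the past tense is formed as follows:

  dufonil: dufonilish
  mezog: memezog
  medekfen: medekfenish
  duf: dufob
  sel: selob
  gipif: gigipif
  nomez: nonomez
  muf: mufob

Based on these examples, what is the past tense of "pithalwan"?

pithalwanish

duf and gipif both end in -f yet inflect differently (dufob, gigipif), so the final letter is not what conditions the rule; the number of vowels is.
"pithalwan" has 3 vowels. The stems with 3 vowels (dufonil → dufonilish, medekfen → medekfenish) add -ish.
So pithalwan → pithalwanish.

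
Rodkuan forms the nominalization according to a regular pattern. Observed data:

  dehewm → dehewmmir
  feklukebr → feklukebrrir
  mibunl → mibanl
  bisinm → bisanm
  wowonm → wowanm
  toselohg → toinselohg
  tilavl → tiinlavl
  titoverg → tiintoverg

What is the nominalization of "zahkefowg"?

zahkefowggir

dehewm and bisinm both end in -m yet inflect differently (dehewmmir, bisanm), so the final letter is not what conditions the rule; the second-to-last letter is.
"zahkefowg" has second-to-last letter 'w'. The one such stem in the data (dehewm → dehewmmir) doubles the final consonant and adds -ir (as does feklukebr), so the same rule applies.
So zahkefowg → zahkefowggir.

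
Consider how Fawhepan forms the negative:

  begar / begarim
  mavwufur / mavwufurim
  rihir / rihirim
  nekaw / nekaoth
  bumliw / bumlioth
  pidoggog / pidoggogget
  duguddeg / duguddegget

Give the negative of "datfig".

datfigget

begar and nekaw both have last vowel 'a' yet inflect differently (begarim, nekaoth), so the last vowel is not what conditions the rule; the final letter is.
"datfig" ends in -g. The stems ending in -g (pidoggog → pidoggogget, duguddeg → duguddegget) double the final consonant and add -et.
So datfig → datfigget.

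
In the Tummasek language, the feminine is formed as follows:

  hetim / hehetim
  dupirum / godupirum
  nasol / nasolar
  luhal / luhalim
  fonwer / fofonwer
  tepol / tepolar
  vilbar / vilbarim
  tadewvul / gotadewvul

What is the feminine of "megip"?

fonwer and vilbar both end in -r yet inflect differently (fofonwer, vilbarim), so the final letter is not what conditions the rule; the last vowel is.
"megip" has last vowel 'i'. The one such stem in the data (hetim → hehetim) repeats the first consonant+vowel as a prefix (as does fonwer), so the same rule applies.
The other patterns: stems whose last vowel is 'o' add -ar; stems whose last vowel is 'a' add -im; stems whose last vowel is 'u' add the prefix go-.
So megip → memegip.

memegip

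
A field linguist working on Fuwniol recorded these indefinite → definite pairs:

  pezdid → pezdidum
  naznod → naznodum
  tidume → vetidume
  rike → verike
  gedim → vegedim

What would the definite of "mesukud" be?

pezdid and gedim both have last vowel 'i' yet inflect differently (pezdidum, vegedim), so the last vowel is not what conditions the rule; the final letter is.
"mesukud" ends in -d. The stems ending in -d (pezdid → pezdidum, naznod → naznodum) add -um.
So mesukud → mesukudum.

mesukudum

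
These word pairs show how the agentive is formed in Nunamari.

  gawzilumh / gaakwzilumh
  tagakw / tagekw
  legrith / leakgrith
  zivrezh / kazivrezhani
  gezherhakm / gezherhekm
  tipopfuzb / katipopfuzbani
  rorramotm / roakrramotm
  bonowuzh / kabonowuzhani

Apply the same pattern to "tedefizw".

"tedefizw" has second-to-last letter 'z'. The stems whose second-to-last letter is 'z' (tipopfuzb → katipopfuzbani, zivrezh → kazivrezhani, bonowuzh → kabonowuzhani) add ka- … -ani around the stem.
The other patterns: stems whose second-to-last letter is 'k' change the last vowel to 'e'; stems whose second-to-last letter is 'm' or 't' insert -ak- after the first vowel.
So tedefizw → katedefizwani.

katedefizwani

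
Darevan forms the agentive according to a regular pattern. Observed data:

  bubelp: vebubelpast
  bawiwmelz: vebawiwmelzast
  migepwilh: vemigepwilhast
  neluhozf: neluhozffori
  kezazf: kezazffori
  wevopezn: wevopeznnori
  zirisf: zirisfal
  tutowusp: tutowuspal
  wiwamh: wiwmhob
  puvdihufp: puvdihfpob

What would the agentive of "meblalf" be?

vemeblalfast

neluhozf and zirisf both end in -f yet inflect differently (neluhozffori, zirisfal), so the final letter is not what conditions the rule; the second-to-last letter is.
"meblalf" has second-to-last letter 'l'. The stems whose second-to-last letter is 'l' (bubelp → vebubelpast, bawiwmelz → vebawiwmelzast, migepwilh → vemigepwilhast) add ve- … -ast around the stem.
The other patterns: stems whose second-to-last letter is 'z' double the final consonant and add -ori; stems whose second-to-last letter is 's' add -al; stems whose second-to-last letter is 'f' or 'm' delete the last vowel and add -ob.
So meblalf → vemeblalfast.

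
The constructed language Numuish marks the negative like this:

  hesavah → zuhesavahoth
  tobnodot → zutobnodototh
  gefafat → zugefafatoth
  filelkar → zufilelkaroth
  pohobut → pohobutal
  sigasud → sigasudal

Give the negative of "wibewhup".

wibewhupal

tobnodot and pohobut both end in -t yet inflect differently (zutobnodototh, pohobutal), so the final letter is not what conditions the rule; the last vowel is.
"wibewhup" has last vowel 'u'. The stems whose last vowel is 'u' (pohobut → pohobutal, sigasud → sigasudal) add -al.
So wibewhup → wibewhupal.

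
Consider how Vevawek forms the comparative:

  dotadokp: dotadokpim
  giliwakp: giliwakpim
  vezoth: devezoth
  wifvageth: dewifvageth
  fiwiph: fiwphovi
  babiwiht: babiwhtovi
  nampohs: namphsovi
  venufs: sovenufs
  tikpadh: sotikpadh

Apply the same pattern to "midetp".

vezoth and fiwiph both end in -h yet inflect differently (devezoth, fiwphovi), so the final letter is not what conditions the rule; the second-to-last letter is.
"midetp" has second-to-last letter 't'. The stems whose second-to-last letter is 't' (vezoth → devezoth, wifvageth → dewifvageth) add the prefix de-.
The other patterns: stems whose second-to-last letter is 'k' add -im; stems whose second-to-last letter is 'h' or 'p' delete the last vowel and add -ovi; stems whose second-to-last letter is 'd' or 'f' add the prefix so-.
So midetp → demidetp.

demidetp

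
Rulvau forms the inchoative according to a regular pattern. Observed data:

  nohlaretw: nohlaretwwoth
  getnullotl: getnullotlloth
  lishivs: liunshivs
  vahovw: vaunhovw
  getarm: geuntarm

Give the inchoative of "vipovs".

viunpovs

nohlaretw and vahovw both end in -w yet inflect differently (nohlaretwwoth, vaunhovw), so the final letter is not what conditions the rule; the second-to-last letter is.
"vipovs" has second-to-last letter 'v'. The stems whose second-to-last letter is 'v' (lishivs → liunshivs, vahovw → vaunhovw) insert -un- after the first vowel.
The other pattern: stems whose second-to-last letter is 't' double the final consonant and add -oth.
So vipovs → viunpovs.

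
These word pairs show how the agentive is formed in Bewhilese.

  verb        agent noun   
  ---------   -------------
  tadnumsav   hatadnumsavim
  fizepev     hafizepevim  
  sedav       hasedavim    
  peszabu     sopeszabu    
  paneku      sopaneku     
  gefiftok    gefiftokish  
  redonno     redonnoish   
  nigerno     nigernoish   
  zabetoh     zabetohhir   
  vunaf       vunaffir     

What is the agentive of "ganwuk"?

gefiftok and zabetoh both have last vowel 'o' yet inflect differently (gefiftokish, zabetohhir), so the last vowel is not what conditions the rule; the final letter is.
"ganwuk" ends in -k. The one such stem in the data (gefiftok → gefiftokish) adds -ish, so the same rule applies.
The other patterns: stems ending in -v add ha- … -im around the stem; stems ending in -u add the prefix so-; stems ending in -f or -h double the final consonant and add -ir.
So ganwuk → ganwukish.

ganwukish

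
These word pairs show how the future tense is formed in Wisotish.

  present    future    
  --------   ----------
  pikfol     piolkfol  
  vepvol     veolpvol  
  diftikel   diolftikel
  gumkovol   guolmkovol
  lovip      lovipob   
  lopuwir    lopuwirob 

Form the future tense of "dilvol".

"dilvol" ends in -l. The stems ending in -l (pikfol → piolkfol, vepvol → veolpvol, diftikel → diolftikel) insert -ol- after the first vowel.
The other pattern: stems ending in -p or -r add -ob.
So dilvol → diollvol.

diollvol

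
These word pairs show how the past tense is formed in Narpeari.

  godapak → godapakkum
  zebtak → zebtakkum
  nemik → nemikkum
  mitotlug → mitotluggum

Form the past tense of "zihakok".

zihakokkum

Every pair shown (godapak → godapakkum, zebtak → zebtakkum, nemik → nemikkum, …) follows the same rule: double the final consonant and add -um.
So zihakok → zihakokkum.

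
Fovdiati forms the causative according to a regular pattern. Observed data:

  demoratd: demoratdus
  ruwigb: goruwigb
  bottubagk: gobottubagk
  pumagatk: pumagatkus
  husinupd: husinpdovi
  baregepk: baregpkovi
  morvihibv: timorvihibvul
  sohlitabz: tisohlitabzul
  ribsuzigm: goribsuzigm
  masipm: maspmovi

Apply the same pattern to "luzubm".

tiluzubmul

"luzubm" has second-to-last letter 'b'. The stems whose second-to-last letter is 'b' (morvihibv → timorvihibvul, sohlitabz → tisohlitabzul) add ti- … -ul around the stem.
So luzubm → tiluzubmul.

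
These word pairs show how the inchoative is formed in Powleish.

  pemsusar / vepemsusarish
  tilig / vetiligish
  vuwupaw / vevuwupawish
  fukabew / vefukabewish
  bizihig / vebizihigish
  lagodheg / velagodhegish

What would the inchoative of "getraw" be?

Every pair shown (pemsusar → vepemsusarish, tilig → vetiligish, vuwupaw → vevuwupawish, …) follows the same rule: add ve- … -ish around the stem.
So getraw → vegetrawish.

vegetrawish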